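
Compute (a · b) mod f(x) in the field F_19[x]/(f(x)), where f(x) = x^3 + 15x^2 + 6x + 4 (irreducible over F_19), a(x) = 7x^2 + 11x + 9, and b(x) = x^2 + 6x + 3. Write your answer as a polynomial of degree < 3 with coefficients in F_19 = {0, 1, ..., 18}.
a · b ≡ 17x^2 + 10x + 7 (mod f(x))

Multiply in F_19[x]: a(x)·b(x) = (7x^2 + 11x + 9)·(x^2 + 6x + 3) = 7x^4 + 15x^3 + x^2 + 11x + 8. This has degree ≥ 3, so divide by f(x) over F_19: 7x^4 + 15x^3 + x^2 + 11x + 8 = (7x + 5)·(x^3 + 15x^2 + 6x + 4) + (17x^2 + 10x + 7). Hence a·b ≡ 17x^2 + 10x + 7 (mod f). (F_19[x]/(f) is a field with 19^3 = 6859 elements since f is irreducible of degree 3.)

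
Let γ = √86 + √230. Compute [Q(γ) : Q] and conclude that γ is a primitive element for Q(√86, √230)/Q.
[Q(γ) : Q] = 4 (equivalently, Q(γ) = Q(√86, √230))

Obviously Q(γ) ⊆ Q(√86, √230), and [Q(√86, √230):Q] = 4 (since 86, 230 are distinct squarefree integers > 1 with 19780 not a perfect square). To show equality we compute the minimal polynomial of γ. From γ = √86 + √230: γ^2 = 86 + 2√(19780) + 230 = 316 + 2√(19780), so γ^2 - 316 = 2√(19780); squaring, (γ^2 - 316)^2 = 4·19780, i.e. γ^4 - 632γ^2 + 99856 - 79120 = 0, i.e. γ^4 - 632γ^2 + 20736 = 0. So γ is a root of x^4 - 632x^2 + 20736. This polynomial is irreducible over Q: it has no rational root (each ±√86 ± √230 is irrational), and any factorization into two quadratics over Q would force √(19780) ∈ Q (pairing opposite roots) or √86, √230 ∈ Q (other pairings), all impossible. Hence [Q(γ):Q] = 4 = [Q(√86, √230):Q], so Q(γ) = Q(√86, √230).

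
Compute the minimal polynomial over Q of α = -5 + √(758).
m_α(x) = x^2 + 10x - 733

From α + 5 = √(758), squaring gives (α + 5)^2 = 758, i.e. α^2 + 10α + 25 = 758, so α^2 + 10α - 733 = 0. The discriminant of x^2 + 10x - 733 is (10)^2 - 4·(-733) = 100 + 2932 = 3032, and 4·(758) is not a perfect square in Q since 758 is squarefree and ≠ 1. Hence x^2 + 10x - 733 is irreducible over Q and is the minimal polynomial of α.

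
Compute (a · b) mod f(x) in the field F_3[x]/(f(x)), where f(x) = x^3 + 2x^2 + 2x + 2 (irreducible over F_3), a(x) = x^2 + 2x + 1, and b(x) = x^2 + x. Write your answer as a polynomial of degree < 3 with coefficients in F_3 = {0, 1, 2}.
a · b ≡ 2x^2 + 1 (mod f(x))

Multiply in F_3[x]: a(x)·b(x) = (x^2 + 2x + 1)·(x^2 + x) = x^4 + x. This has degree ≥ 3, so divide by f(x) over F_3: x^4 + x = (x + 1)·(x^3 + 2x^2 + 2x + 2) + (2x^2 + 1). Hence a·b ≡ 2x^2 + 1 (mod f). (F_3[x]/(f) is a field with 3^3 = 27 elements since f is irreducible of degree 3.)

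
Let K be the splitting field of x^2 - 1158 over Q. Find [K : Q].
[K : Q] = 2

f(x) = x^2 - 1158 factors as (x - √1158)(x + √1158). The splitting field is K = Q(√1158). Since 1158 is squarefree and > 1, it is not a perfect square, so x^2 - 1158 is irreducible over Q and [Q(√1158) : Q] = 2. Hence [K : Q] = 2.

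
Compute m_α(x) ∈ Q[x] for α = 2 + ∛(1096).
m_α(x) = x^3 - 6x^2 + 12x - 1104

Set β = α - 2 = ∛(1096), so β^3 = 1096. Then (α - 2)^3 - 1096 = 0, i.e. α is a root of g(x) = (x - 2)^3 - 1096 = x^3 - 6x^2 + 12x - 1104. Since g(x) = h(x - 2) where h(x) = x^3 - 1096, and h is irreducible over Q (because 1096 is not a perfect cube, so h has no rational root, and a monic cubic with no rational root is irreducible), g is also irreducible (irreducibility is preserved under the substitution x → x - 2). Hence m_α(x) = x^3 - 6x^2 + 12x - 1104.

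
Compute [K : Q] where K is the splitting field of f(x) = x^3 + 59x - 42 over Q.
[K : Q] = 6

By the rational root test, any rational root of the monic integer polynomial f(x) = x^3 + 59x - 42 must be an integer dividing the constant term -42, i.e. one of ±{1, 2, 3, 6, 7, 14, 21, 42}. Evaluating: f(1) = 18, f(-1) = -102, f(2) = 84, f(-2) = -168, f(3) = 162, f(-3) = -246, f(6) = 528, f(-6) = -612, f(7) = 714, f(-7) = -798, f(14) = 3528, f(-14) = -3612, f(21) = 10458, f(-21) = -10542, f(42) = 76524, f(-42) = -76608; none is 0, so f has no rational root and is therefore irreducible over Q (a cubic with no linear factor over a field is irreducible). For an irreducible cubic, the Galois group is A_3 or S_3 according as the discriminant disc(f) = -4a^3 - 27b^2 = -4·(59)^3 - 27·(-42)^2 = -869144 is or is not a square in Q. Here disc(f) = -869144 is not a perfect square in Q, so the Galois group of f over Q is not contained in A_3 and must be all of S_3. The splitting field has degree |S_3| = 6 over Q, so [K : Q] = 6.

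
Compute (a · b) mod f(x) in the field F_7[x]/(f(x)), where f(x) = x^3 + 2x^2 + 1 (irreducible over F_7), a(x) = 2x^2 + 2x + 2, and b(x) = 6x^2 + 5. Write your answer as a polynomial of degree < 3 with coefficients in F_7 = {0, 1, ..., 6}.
a · b ≡ 4x^2 + 5x + 1 (mod f(x))

Multiply in F_7[x]: a(x)·b(x) = (2x^2 + 2x + 2)·(6x^2 + 5) = 5x^4 + 5x^3 + x^2 + 3x + 3. This has degree ≥ 3, so divide by f(x) over F_7: 5x^4 + 5x^3 + x^2 + 3x + 3 = (5x + 2)·(x^3 + 2x^2 + 1) + (4x^2 + 5x + 1). Hence a·b ≡ 4x^2 + 5x + 1 (mod f). (F_7[x]/(f) is a field with 7^3 = 343 elements since f is irreducible of degree 3.)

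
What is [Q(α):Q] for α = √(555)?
[Q(α):Q] = 2

[Q(α):Q] equals the degree of the minimal polynomial of α. Here α^2 = 555 and x^2 - 555 is irreducible (d = 555 is squarefree, ≠ 1, hence not a square), so deg(m_α) = 2. Thus [Q(α):Q] = 2.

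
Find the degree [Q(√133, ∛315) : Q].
[Q(√133, ∛315) : Q] = 6

Let L = Q(√133, ∛315). Since Q(√133) ⊂ L and [Q(√133):Q] = 2, the tower law gives 2 | [L:Q]. Likewise Q(∛315) ⊂ L with [Q(∛315):Q] = 3 (because 315 is not a perfect cube), so 3 | [L:Q]. As gcd(2,3) = 1, [L:Q] is divisible by 6. Conversely L is generated over Q by √133 and ∛315, so [L:Q] ≤ 2·3 = 6. Therefore [Q(√133, ∛315) : Q] = 6.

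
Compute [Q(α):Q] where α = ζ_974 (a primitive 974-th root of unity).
[Q(α):Q] = 486

The minimal polynomial of ζ_974 over Q is the 974-th cyclotomic polynomial Φ_974(x), which is irreducible over Q and has degree φ(974) = 486. Hence [Q(α):Q] = φ(974) = 486.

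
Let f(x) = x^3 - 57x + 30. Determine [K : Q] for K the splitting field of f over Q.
[K : Q] = 6

By the rational root test, any rational root of the monic integer polynomial f(x) = x^3 - 57x + 30 must be an integer dividing the constant term 30, i.e. one of ±{1, 2, 3, 5, 6, 10, 15, 30}. Evaluating: f(1) = -26, f(-1) = 86, f(2) = -76, f(-2) = 136, f(3) = -114, f(-3) = 174, f(5) = -130, f(-5) = 190, f(6) = -96, f(-6) = 156, f(10) = 460, f(-10) = -400, f(15) = 2550, f(-15) = -2490, f(30) = 25320, f(-30) = -25260; none is 0, so f has no rational root and is therefore irreducible over Q (a cubic with no linear factor over a field is irreducible). For an irreducible cubic, the Galois group is A_3 or S_3 according as the discriminant disc(f) = -4a^3 - 27b^2 = -4·(-57)^3 - 27·(30)^2 = 716472 is or is not a square in Q. Here disc(f) = 716472 is not a perfect square in Q, so the Galois group of f over Q is not contained in A_3 and must be all of S_3. The splitting field has degree |S_3| = 6 over Q, so [K : Q] = 6.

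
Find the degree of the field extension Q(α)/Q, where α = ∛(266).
[Q(α):Q] = 3

The minimal polynomial of α is x^3 - 266, irreducible over Q since 266 is not a perfect cube (so x^3 - 266 has no rational root). Hence [Q(α):Q] = deg(m_α) = 3.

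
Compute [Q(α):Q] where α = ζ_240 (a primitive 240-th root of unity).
[Q(α):Q] = 64

The minimal polynomial of ζ_240 over Q is the 240-th cyclotomic polynomial Φ_240(x), which is irreducible over Q and has degree φ(240) = 64. Hence [Q(α):Q] = φ(240) = 64.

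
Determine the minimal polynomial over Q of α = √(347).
m_α(x) = x^2 - 347

α satisfies α^2 - 347 = 0, so x^2 - 347 annihilates α. Since d = 347 is squarefree and ≠ 1, it is not a perfect square in Q, so x^2 - 347 has no rational root and is therefore irreducible over Q (a degree-2 polynomial over a field is irreducible iff it has no root). Hence m_α(x) = x^2 - 347.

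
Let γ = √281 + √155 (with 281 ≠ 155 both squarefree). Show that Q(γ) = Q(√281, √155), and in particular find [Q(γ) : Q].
[Q(γ) : Q] = 4 (equivalently, Q(γ) = Q(√281, √155))

Obviously Q(γ) ⊆ Q(√281, √155), and [Q(√281, √155):Q] = 4 (since 281, 155 are distinct squarefree integers > 1 with 43555 not a perfect square). To show equality we compute the minimal polynomial of γ. From γ = √281 + √155: γ^2 = 281 + 2√(43555) + 155 = 436 + 2√(43555), so γ^2 - 436 = 2√(43555); squaring, (γ^2 - 436)^2 = 4·43555, i.e. γ^4 - 872γ^2 + 190096 - 174220 = 0, i.e. γ^4 - 872γ^2 + 15876 = 0. So γ is a root of x^4 - 872x^2 + 15876. This polynomial is irreducible over Q: it has no rational root (each ±√281 ± √155 is irrational), and any factorization into two quadratics over Q would force √(43555) ∈ Q (pairing opposite roots) or √281, √155 ∈ Q (other pairings), all impossible. Hence [Q(γ):Q] = 4 = [Q(√281, √155):Q], so Q(γ) = Q(√281, √155).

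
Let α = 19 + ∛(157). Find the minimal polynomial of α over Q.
m_α(x) = x^3 - 57x^2 + 1083x - 7016

Set β = α - 19 = ∛(157), so β^3 = 157. Then (α - 19)^3 - 157 = 0, i.e. α is a root of g(x) = (x - 19)^3 - 157 = x^3 - 57x^2 + 1083x - 7016. Since g(x) = h(x - 19) where h(x) = x^3 - 157, and h is irreducible over Q (because 157 is not a perfect cube, so h has no rational root, and a monic cubic with no rational root is irreducible), g is also irreducible (irreducibility is preserved under the substitution x → x - 19). Hence m_α(x) = x^3 - 57x^2 + 1083x - 7016.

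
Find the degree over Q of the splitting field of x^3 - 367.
[K : Q] = 6

The roots of x^3 - 367 are ∛367, ω∛367, ω^2∛367 where ω = e^(2πi/3) is a primitive cube root of unity, so K = Q(∛367, ω). Now [Q(∛367):Q] = 3 (since 367 is not a perfect cube, x^3 - 367 is irreducible) and [Q(ω):Q] = 2. Both 2 and 3 divide [K:Q], and [K:Q] ≤ 3·2 = 6, so [K:Q] = 6. (Equivalently: Q(∛367) ⊂ R but ω ∉ R, so [K : Q(∛367)] = 2.)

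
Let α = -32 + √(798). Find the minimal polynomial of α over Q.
m_α(x) = x^2 + 64x + 226

From α + 32 = √(798), squaring gives (α + 32)^2 = 798, i.e. α^2 + 64α + 1024 = 798, so α^2 + 64α + 226 = 0. The discriminant of x^2 + 64x + 226 is (64)^2 - 4·(226) = 4096 - 904 = 3192, and 4·(798) is not a perfect square in Q since 798 is squarefree and ≠ 1. Hence x^2 + 64x + 226 is irreducible over Q and is the minimal polynomial of α.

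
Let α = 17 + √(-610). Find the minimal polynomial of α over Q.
m_α(x) = x^2 - 34x + 899

From α - 17 = √(-610), squaring gives (α - 17)^2 = -610, i.e. α^2 - 34α + 289 = -610, so α^2 - 34α + 899 = 0. The discriminant of x^2 - 34x + 899 is (-34)^2 - 4·(899) = 1156 - 3596 = -2440, and 4·(-610) is not a perfect square in Q since -610 is squarefree and ≠ 1. Hence x^2 - 34x + 899 is irreducible over Q and is the minimal polynomial of α.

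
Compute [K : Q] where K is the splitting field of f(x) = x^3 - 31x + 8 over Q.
[K : Q] = 6

By the rational root test, any rational root of the monic integer polynomial f(x) = x^3 - 31x + 8 must be an integer dividing the constant term 8, i.e. one of ±{1, 2, 4, 8}. Evaluating: f(1) = -22, f(-1) = 38, f(2) = -46, f(-2) = 62, f(4) = -52, f(-4) = 68, f(8) = 272, f(-8) = -256; none is 0, so f has no rational root and is therefore irreducible over Q (a cubic with no linear factor over a field is irreducible). For an irreducible cubic, the Galois group is A_3 or S_3 according as the discriminant disc(f) = -4a^3 - 27b^2 = -4·(-31)^3 - 27·(8)^2 = 117436 is or is not a square in Q. Here disc(f) = 117436 is not a perfect square in Q, so the Galois group of f over Q is not contained in A_3 and must be all of S_3. The splitting field has degree |S_3| = 6 over Q, so [K : Q] = 6.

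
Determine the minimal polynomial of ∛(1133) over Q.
m_α(x) = x^3 - 1133

α satisfies α^3 = 1133, so x^3 - 1133 annihilates α. By the rational root test, a rational root p/q (in lowest terms) of x^3 - 1133 would satisfy p^3 = 1133 q^3, forcing q = 1 and p^3 = 1133; but 1133 is not a perfect cube, contradiction. A monic cubic over Q with no rational root is irreducible (any nontrivial factorization would include a linear factor). Hence x^3 - 1133 is the minimal polynomial of α, and in particular [Q(α):Q] = 3.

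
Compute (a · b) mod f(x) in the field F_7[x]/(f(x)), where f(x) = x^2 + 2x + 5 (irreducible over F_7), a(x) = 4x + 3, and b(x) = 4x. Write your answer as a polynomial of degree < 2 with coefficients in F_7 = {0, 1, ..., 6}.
a · b ≡ x + 4 (mod f(x))

Multiply in F_7[x]: a(x)·b(x) = (4x + 3)·(4x) = 2x^2 + 5x. This has degree ≥ 2, so divide by f(x) over F_7: 2x^2 + 5x = (2)·(x^2 + 2x + 5) + (x + 4). Hence a·b ≡ x + 4 (mod f). (F_7[x]/(f) is a field with 7^2 = 49 elements since f is irreducible of degree 2.)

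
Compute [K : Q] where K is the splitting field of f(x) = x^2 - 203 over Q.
[K : Q] = 2

f(x) = x^2 - 203 factors as (x - √203)(x + √203). The splitting field is K = Q(√203). Since 203 is squarefree and > 1, it is not a perfect square, so x^2 - 203 is irreducible over Q and [Q(√203) : Q] = 2. Hence [K : Q] = 2.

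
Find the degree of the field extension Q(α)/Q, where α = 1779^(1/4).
[Q(α):Q] = 4

α is a root of x^4 - 1779. By Eisenstein's criterion at the prime p = 3 (which divides the constant term 1779 but p^2 = 9 does not, since 1779 is squarefree), x^4 - 1779 is irreducible over Q. Hence [Q(α):Q] = 4.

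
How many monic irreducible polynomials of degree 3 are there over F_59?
There are 68440 monic irreducible polynomials of degree 3 over F_59

Each element of F_{59^3} that lies in no proper subfield is a root of exactly one monic irreducible of degree 3 over F_59, and each such polynomial has 3 distinct roots in F_{59^3}. By Möbius inversion the count is N_59(3) = (1/3) Σ_{d|3} μ(3/d) · 59^d = (1/3)(μ(3)·59^1 + μ(1)·59^3) = 205320/3 = 68440.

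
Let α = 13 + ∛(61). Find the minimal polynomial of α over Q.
m_α(x) = x^3 - 39x^2 + 507x - 2258

Set β = α - 13 = ∛(61), so β^3 = 61. Then (α - 13)^3 - 61 = 0, i.e. α is a root of g(x) = (x - 13)^3 - 61 = x^3 - 39x^2 + 507x - 2258. Since g(x) = h(x - 13) where h(x) = x^3 - 61, and h is irreducible over Q (because 61 is not a perfect cube, so h has no rational root, and a monic cubic with no rational root is irreducible), g is also irreducible (irreducibility is preserved under the substitution x → x - 13). Hence m_α(x) = x^3 - 39x^2 + 507x - 2258.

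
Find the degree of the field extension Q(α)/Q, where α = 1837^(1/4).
[Q(α):Q] = 4

α is a root of x^4 - 1837. By Eisenstein's criterion at the prime p = 11 (which divides the constant term 1837 but p^2 = 121 does not, since 1837 is squarefree), x^4 - 1837 is irreducible over Q. Hence [Q(α):Q] = 4.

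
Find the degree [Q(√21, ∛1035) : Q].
[Q(√21, ∛1035) : Q] = 6

Let L = Q(√21, ∛1035). Since Q(√21) ⊂ L and [Q(√21):Q] = 2, the tower law gives 2 | [L:Q]. Likewise Q(∛1035) ⊂ L with [Q(∛1035):Q] = 3 (because 1035 is not a perfect cube), so 3 | [L:Q]. As gcd(2,3) = 1, [L:Q] is divisible by 6. Conversely L is generated over Q by √21 and ∛1035, so [L:Q] ≤ 2·3 = 6. Therefore [Q(√21, ∛1035) : Q] = 6.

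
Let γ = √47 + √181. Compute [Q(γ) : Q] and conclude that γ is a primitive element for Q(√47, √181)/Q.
[Q(γ) : Q] = 4 (equivalently, Q(γ) = Q(√47, √181))

Obviously Q(γ) ⊆ Q(√47, √181), and [Q(√47, √181):Q] = 4 (since 47, 181 are distinct squarefree integers > 1 with 8507 not a perfect square). To show equality we compute the minimal polynomial of γ. From γ = √47 + √181: γ^2 = 47 + 2√(8507) + 181 = 228 + 2√(8507), so γ^2 - 228 = 2√(8507); squaring, (γ^2 - 228)^2 = 4·8507, i.e. γ^4 - 456γ^2 + 51984 - 34028 = 0, i.e. γ^4 - 456γ^2 + 17956 = 0. So γ is a root of x^4 - 456x^2 + 17956. This polynomial is irreducible over Q: it has no rational root (each ±√47 ± √181 is irrational), and any factorization into two quadratics over Q would force √(8507) ∈ Q (pairing opposite roots) or √47, √181 ∈ Q (other pairings), all impossible. Hence [Q(γ):Q] = 4 = [Q(√47, √181):Q], so Q(γ) = Q(√47, √181).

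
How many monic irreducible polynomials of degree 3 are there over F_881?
There are 227932320 monic irreducible polynomials of degree 3 over F_881

Each element of F_{881^3} that lies in no proper subfield is a root of exactly one monic irreducible of degree 3 over F_881, and each such polynomial has 3 distinct roots in F_{881^3}. By Möbius inversion the count is N_881(3) = (1/3) Σ_{d|3} μ(3/d) · 881^d = (1/3)(μ(3)·881^1 + μ(1)·881^3) = 683796960/3 = 227932320.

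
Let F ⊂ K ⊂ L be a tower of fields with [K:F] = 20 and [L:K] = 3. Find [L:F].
[L:F] = 60

The tower law says that for any tower of field extensions F ⊂ K ⊂ L with finite degrees, [L:F] = [L:K] · [K:F]. Here this gives [L:F] = 3 · 20 = 60.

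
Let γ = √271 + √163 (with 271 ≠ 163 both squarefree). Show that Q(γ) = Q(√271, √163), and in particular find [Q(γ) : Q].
[Q(γ) : Q] = 4 (equivalently, Q(γ) = Q(√271, √163))

Obviously Q(γ) ⊆ Q(√271, √163), and [Q(√271, √163):Q] = 4 (since 271, 163 are distinct squarefree integers > 1 with 44173 not a perfect square). To show equality we compute the minimal polynomial of γ. From γ = √271 + √163: γ^2 = 271 + 2√(44173) + 163 = 434 + 2√(44173), so γ^2 - 434 = 2√(44173); squaring, (γ^2 - 434)^2 = 4·44173, i.e. γ^4 - 868γ^2 + 188356 - 176692 = 0, i.e. γ^4 - 868γ^2 + 11664 = 0. So γ is a root of x^4 - 868x^2 + 11664. This polynomial is irreducible over Q: it has no rational root (each ±√271 ± √163 is irrational), and any factorization into two quadratics over Q would force √(44173) ∈ Q (pairing opposite roots) or √271, √163 ∈ Q (other pairings), all impossible. Hence [Q(γ):Q] = 4 = [Q(√271, √163):Q], so Q(γ) = Q(√271, √163).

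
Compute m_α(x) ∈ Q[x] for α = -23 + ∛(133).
m_α(x) = x^3 + 69x^2 + 1587x + 12034

Set β = α + 23 = ∛(133), so β^3 = 133. Then (α + 23)^3 - 133 = 0, i.e. α is a root of g(x) = (x + 23)^3 - 133 = x^3 + 69x^2 + 1587x + 12034. Since g(x) = h(x + 23) where h(x) = x^3 - 133, and h is irreducible over Q (because 133 is not a perfect cube, so h has no rational root, and a monic cubic with no rational root is irreducible), g is also irreducible (irreducibility is preserved under the substitution x → x + 23). Hence m_α(x) = x^3 + 69x^2 + 1587x + 12034.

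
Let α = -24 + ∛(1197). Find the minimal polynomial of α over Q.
m_α(x) = x^3 + 72x^2 + 1728x + 12627

Set β = α + 24 = ∛(1197), so β^3 = 1197. Then (α + 24)^3 - 1197 = 0, i.e. α is a root of g(x) = (x + 24)^3 - 1197 = x^3 + 72x^2 + 1728x + 12627. Since g(x) = h(x + 24) where h(x) = x^3 - 1197, and h is irreducible over Q (because 1197 is not a perfect cube, so h has no rational root, and a monic cubic with no rational root is irreducible), g is also irreducible (irreducibility is preserved under the substitution x → x + 24). Hence m_α(x) = x^3 + 72x^2 + 1728x + 12627.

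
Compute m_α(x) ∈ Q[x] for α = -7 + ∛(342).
m_α(x) = x^3 + 21x^2 + 147x + 1

Set β = α + 7 = ∛(342), so β^3 = 342. Then (α + 7)^3 - 342 = 0, i.e. α is a root of g(x) = (x + 7)^3 - 342 = x^3 + 21x^2 + 147x + 1. Since g(x) = h(x + 7) where h(x) = x^3 - 342, and h is irreducible over Q (because 342 is not a perfect cube, so h has no rational root, and a monic cubic with no rational root is irreducible), g is also irreducible (irreducibility is preserved under the substitution x → x + 7). Hence m_α(x) = x^3 + 21x^2 + 147x + 1.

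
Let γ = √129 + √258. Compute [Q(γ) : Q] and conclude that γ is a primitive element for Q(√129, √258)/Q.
[Q(γ) : Q] = 4 (equivalently, Q(γ) = Q(√129, √258))

Obviously Q(γ) ⊆ Q(√129, √258), and [Q(√129, √258):Q] = 4 (since 129, 258 are distinct squarefree integers > 1 with 33282 not a perfect square). To show equality we compute the minimal polynomial of γ. From γ = √129 + √258: γ^2 = 129 + 2√(33282) + 258 = 387 + 2√(33282), so γ^2 - 387 = 2√(33282); squaring, (γ^2 - 387)^2 = 4·33282, i.e. γ^4 - 774γ^2 + 149769 - 133128 = 0, i.e. γ^4 - 774γ^2 + 16641 = 0. So γ is a root of x^4 - 774x^2 + 16641. This polynomial is irreducible over Q: it has no rational root (each ±√129 ± √258 is irrational), and any factorization into two quadratics over Q would force √(33282) ∈ Q (pairing opposite roots) or √129, √258 ∈ Q (other pairings), all impossible. Hence [Q(γ):Q] = 4 = [Q(√129, √258):Q], so Q(γ) = Q(√129, √258).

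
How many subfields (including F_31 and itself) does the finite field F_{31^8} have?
F_{31^8} has 4 subfields

The subfields of F_{p^n} are exactly the fields F_{p^d} for d | n (each is the fixed field of the unique index-d subgroup of Gal(F_{p^n}/F_p) ≅ Z/nZ). The divisors of n = 8 are {1, 2, 4, 8}, giving 4 subfields: F_{31^1}, F_{31^2}, F_{31^4}, F_{31^8}.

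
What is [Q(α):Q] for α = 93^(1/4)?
[Q(α):Q] = 4

α is a root of x^4 - 93. By Eisenstein's criterion at the prime p = 3 (which divides the constant term 93 but p^2 = 9 does not, since 93 is squarefree), x^4 - 93 is irreducible over Q. Hence [Q(α):Q] = 4.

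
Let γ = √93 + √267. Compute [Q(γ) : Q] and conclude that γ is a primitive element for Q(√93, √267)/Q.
[Q(γ) : Q] = 4 (equivalently, Q(γ) = Q(√93, √267))

Obviously Q(γ) ⊆ Q(√93, √267), and [Q(√93, √267):Q] = 4 (since 93, 267 are distinct squarefree integers > 1 with 24831 not a perfect square). To show equality we compute the minimal polynomial of γ. From γ = √93 + √267: γ^2 = 93 + 2√(24831) + 267 = 360 + 2√(24831), so γ^2 - 360 = 2√(24831); squaring, (γ^2 - 360)^2 = 4·24831, i.e. γ^4 - 720γ^2 + 129600 - 99324 = 0, i.e. γ^4 - 720γ^2 + 30276 = 0. So γ is a root of x^4 - 720x^2 + 30276. This polynomial is irreducible over Q: it has no rational root (each ±√93 ± √267 is irrational), and any factorization into two quadratics over Q would force √(24831) ∈ Q (pairing opposite roots) or √93, √267 ∈ Q (other pairings), all impossible. Hence [Q(γ):Q] = 4 = [Q(√93, √267):Q], so Q(γ) = Q(√93, √267).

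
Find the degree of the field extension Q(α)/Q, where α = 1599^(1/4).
[Q(α):Q] = 4

α is a root of x^4 - 1599. By Eisenstein's criterion at the prime p = 3 (which divides the constant term 1599 but p^2 = 9 does not, since 1599 is squarefree), x^4 - 1599 is irreducible over Q. Hence [Q(α):Q] = 4.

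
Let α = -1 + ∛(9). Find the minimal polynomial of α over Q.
m_α(x) = x^3 + 3x^2 + 3x - 8

Set β = α + 1 = ∛(9), so β^3 = 9. Then (α + 1)^3 - 9 = 0, i.e. α is a root of g(x) = (x + 1)^3 - 9 = x^3 + 3x^2 + 3x - 8. Since g(x) = h(x + 1) where h(x) = x^3 - 9, and h is irreducible over Q (because 9 is not a perfect cube, so h has no rational root, and a monic cubic with no rational root is irreducible), g is also irreducible (irreducibility is preserved under the substitution x → x + 1). Hence m_α(x) = x^3 + 3x^2 + 3x - 8.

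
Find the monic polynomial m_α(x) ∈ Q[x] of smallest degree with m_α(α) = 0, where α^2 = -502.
m_α(x) = x^2 + 502

α satisfies α^2 + 502 = 0, so x^2 + 502 annihilates α. Since d = -502 is squarefree and ≠ 1, it is not a perfect square in Q, so x^2 + 502 has no rational root and is therefore irreducible over Q (a degree-2 polynomial over a field is irreducible iff it has no root). Hence m_α(x) = x^2 + 502.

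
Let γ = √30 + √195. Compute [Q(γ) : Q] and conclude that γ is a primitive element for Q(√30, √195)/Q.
[Q(γ) : Q] = 4 (equivalently, Q(γ) = Q(√30, √195))

Obviously Q(γ) ⊆ Q(√30, √195), and [Q(√30, √195):Q] = 4 (since 30, 195 are distinct squarefree integers > 1 with 5850 not a perfect square). To show equality we compute the minimal polynomial of γ. From γ = √30 + √195: γ^2 = 30 + 2√(5850) + 195 = 225 + 2√(5850), so γ^2 - 225 = 2√(5850); squaring, (γ^2 - 225)^2 = 4·5850, i.e. γ^4 - 450γ^2 + 50625 - 23400 = 0, i.e. γ^4 - 450γ^2 + 27225 = 0. So γ is a root of x^4 - 450x^2 + 27225. This polynomial is irreducible over Q: it has no rational root (each ±√30 ± √195 is irrational), and any factorization into two quadratics over Q would force √(5850) ∈ Q (pairing opposite roots) or √30, √195 ∈ Q (other pairings), all impossible. Hence [Q(γ):Q] = 4 = [Q(√30, √195):Q], so Q(γ) = Q(√30, √195).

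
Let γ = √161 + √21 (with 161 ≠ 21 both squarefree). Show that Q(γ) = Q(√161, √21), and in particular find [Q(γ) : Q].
[Q(γ) : Q] = 4 (equivalently, Q(γ) = Q(√161, √21))

Obviously Q(γ) ⊆ Q(√161, √21), and [Q(√161, √21):Q] = 4 (since 161, 21 are distinct squarefree integers > 1 with 3381 not a perfect square). To show equality we compute the minimal polynomial of γ. From γ = √161 + √21: γ^2 = 161 + 2√(3381) + 21 = 182 + 2√(3381), so γ^2 - 182 = 2√(3381); squaring, (γ^2 - 182)^2 = 4·3381, i.e. γ^4 - 364γ^2 + 33124 - 13524 = 0, i.e. γ^4 - 364γ^2 + 19600 = 0. So γ is a root of x^4 - 364x^2 + 19600. This polynomial is irreducible over Q: it has no rational root (each ±√161 ± √21 is irrational), and any factorization into two quadratics over Q would force √(3381) ∈ Q (pairing opposite roots) or √161, √21 ∈ Q (other pairings), all impossible. Hence [Q(γ):Q] = 4 = [Q(√161, √21):Q], so Q(γ) = Q(√161, √21).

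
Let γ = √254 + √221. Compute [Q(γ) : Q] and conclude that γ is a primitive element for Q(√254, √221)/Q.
[Q(γ) : Q] = 4 (equivalently, Q(γ) = Q(√254, √221))

Obviously Q(γ) ⊆ Q(√254, √221), and [Q(√254, √221):Q] = 4 (since 254, 221 are distinct squarefree integers > 1 with 56134 not a perfect square). To show equality we compute the minimal polynomial of γ. From γ = √254 + √221: γ^2 = 254 + 2√(56134) + 221 = 475 + 2√(56134), so γ^2 - 475 = 2√(56134); squaring, (γ^2 - 475)^2 = 4·56134, i.e. γ^4 - 950γ^2 + 225625 - 224536 = 0, i.e. γ^4 - 950γ^2 + 1089 = 0. So γ is a root of x^4 - 950x^2 + 1089. This polynomial is irreducible over Q: it has no rational root (each ±√254 ± √221 is irrational), and any factorization into two quadratics over Q would force √(56134) ∈ Q (pairing opposite roots) or √254, √221 ∈ Q (other pairings), all impossible. Hence [Q(γ):Q] = 4 = [Q(√254, √221):Q], so Q(γ) = Q(√254, √221).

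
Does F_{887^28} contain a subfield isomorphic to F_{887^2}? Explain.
Yes: F_{887^2} is a subfield of F_{887^28}

F_{p^m} embeds in F_{p^n} iff m | n (since F_{p^n} is the splitting field of x^(p^n) - x, and F_{p^m} ⊂ F_{p^n} forces p^n to be a power of p^m, i.e. m | n; conversely if m | n then every root of x^(p^m) - x is a root of x^(p^n) - x). Here 2 | 28 (since 28 = 14·2), so F_{887^2} is a subfield of F_{887^28}, and [F_{887^28} : F_{887^2}] = 28/2 = 14.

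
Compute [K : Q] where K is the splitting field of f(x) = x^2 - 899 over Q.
[K : Q] = 2

f(x) = x^2 - 899 factors as (x - √899)(x + √899). The splitting field is K = Q(√899). Since 899 is squarefree and > 1, it is not a perfect square, so x^2 - 899 is irreducible over Q and [Q(√899) : Q] = 2. Hence [K : Q] = 2.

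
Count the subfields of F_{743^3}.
F_{743^3} has 2 subfields

The subfields of F_{p^n} are exactly the fields F_{p^d} for d | n (each is the fixed field of the unique index-d subgroup of Gal(F_{p^n}/F_p) ≅ Z/nZ). The divisors of n = 3 are {1, 3}, giving 2 subfields: F_{743^1}, F_{743^3}.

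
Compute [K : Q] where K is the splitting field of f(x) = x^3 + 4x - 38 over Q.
[K : Q] = 6

By the rational root test, any rational root of the monic integer polynomial f(x) = x^3 + 4x - 38 must be an integer dividing the constant term -38, i.e. one of ±{1, 2, 19, 38}. Evaluating: f(1) = -33, f(-1) = -43, f(2) = -22, f(-2) = -54, f(19) = 6897, f(-19) = -6973, f(38) = 54986, f(-38) = -55062; none is 0, so f has no rational root and is therefore irreducible over Q (a cubic with no linear factor over a field is irreducible). For an irreducible cubic, the Galois group is A_3 or S_3 according as the discriminant disc(f) = -4a^3 - 27b^2 = -4·(4)^3 - 27·(-38)^2 = -39244 is or is not a square in Q. Here disc(f) = -39244 is not a perfect square in Q, so the Galois group of f over Q is not contained in A_3 and must be all of S_3. The splitting field has degree |S_3| = 6 over Q, so [K : Q] = 6.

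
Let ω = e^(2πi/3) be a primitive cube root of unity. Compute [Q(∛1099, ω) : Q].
[Q(∛1099, ω) : Q] = 6

[Q(∛1099):Q] = 3 (min poly x^3 - 1099, irreducible since 1099 is not a perfect cube). [Q(ω):Q] = 2 (min poly x^2 + x + 1). Since Q(∛1099) ⊂ R and ω ∉ R, we have ω ∉ Q(∛1099), so x^2 + x + 1 remains irreducible over Q(∛1099) and [Q(∛1099, ω) : Q(∛1099)] = 2. By the tower law, [Q(∛1099, ω) : Q] = 3 · 2 = 6. (In fact Q(∛1099, ω) is the splitting field of x^3 - 1099 over Q.)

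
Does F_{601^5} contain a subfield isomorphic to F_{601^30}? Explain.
No: F_{601^30} is not a subfield of F_{601^5}

F_{p^m} embeds in F_{p^n} iff m | n. Here 30 ∤ 5 (since 5 = 0·30 + 5 with remainder 5 ≠ 0), so F_{601^30} is not a subfield of F_{601^5}. Equivalently: if it were, the tower law would give 30 = [F_{601^30}:F_601] dividing [F_{601^5}:F_601] = 5, contradiction.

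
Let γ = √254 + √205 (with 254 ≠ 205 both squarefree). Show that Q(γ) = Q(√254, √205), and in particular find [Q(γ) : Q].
[Q(γ) : Q] = 4 (equivalently, Q(γ) = Q(√254, √205))

Obviously Q(γ) ⊆ Q(√254, √205), and [Q(√254, √205):Q] = 4 (since 254, 205 are distinct squarefree integers > 1 with 52070 not a perfect square). To show equality we compute the minimal polynomial of γ. From γ = √254 + √205: γ^2 = 254 + 2√(52070) + 205 = 459 + 2√(52070), so γ^2 - 459 = 2√(52070); squaring, (γ^2 - 459)^2 = 4·52070, i.e. γ^4 - 918γ^2 + 210681 - 208280 = 0, i.e. γ^4 - 918γ^2 + 2401 = 0. So γ is a root of x^4 - 918x^2 + 2401. This polynomial is irreducible over Q: it has no rational root (each ±√254 ± √205 is irrational), and any factorization into two quadratics over Q would force √(52070) ∈ Q (pairing opposite roots) or √254, √205 ∈ Q (other pairings), all impossible. Hence [Q(γ):Q] = 4 = [Q(√254, √205):Q], so Q(γ) = Q(√254, √205).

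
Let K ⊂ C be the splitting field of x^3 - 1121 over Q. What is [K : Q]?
[K : Q] = 6

The roots of x^3 - 1121 are ∛1121, ω∛1121, ω^2∛1121 where ω = e^(2πi/3) is a primitive cube root of unity, so K = Q(∛1121, ω). Now [Q(∛1121):Q] = 3 (since 1121 is not a perfect cube, x^3 - 1121 is irreducible) and [Q(ω):Q] = 2. Both 2 and 3 divide [K:Q], and [K:Q] ≤ 3·2 = 6, so [K:Q] = 6. (Equivalently: Q(∛1121) ⊂ R but ω ∉ R, so [K : Q(∛1121)] = 2.)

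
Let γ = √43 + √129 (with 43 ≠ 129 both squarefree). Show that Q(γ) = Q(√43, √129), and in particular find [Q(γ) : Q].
[Q(γ) : Q] = 4 (equivalently, Q(γ) = Q(√43, √129))

Obviously Q(γ) ⊆ Q(√43, √129), and [Q(√43, √129):Q] = 4 (since 43, 129 are distinct squarefree integers > 1 with 5547 not a perfect square). To show equality we compute the minimal polynomial of γ. From γ = √43 + √129: γ^2 = 43 + 2√(5547) + 129 = 172 + 2√(5547), so γ^2 - 172 = 2√(5547); squaring, (γ^2 - 172)^2 = 4·5547, i.e. γ^4 - 344γ^2 + 29584 - 22188 = 0, i.e. γ^4 - 344γ^2 + 7396 = 0. So γ is a root of x^4 - 344x^2 + 7396. This polynomial is irreducible over Q: it has no rational root (each ±√43 ± √129 is irrational), and any factorization into two quadratics over Q would force √(5547) ∈ Q (pairing opposite roots) or √43, √129 ∈ Q (other pairings), all impossible. Hence [Q(γ):Q] = 4 = [Q(√43, √129):Q], so Q(γ) = Q(√43, √129).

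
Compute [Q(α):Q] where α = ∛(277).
[Q(α):Q] = 3

The minimal polynomial of α is x^3 - 277, irreducible over Q since 277 is not a perfect cube (so x^3 - 277 has no rational root). Hence [Q(α):Q] = deg(m_α) = 3.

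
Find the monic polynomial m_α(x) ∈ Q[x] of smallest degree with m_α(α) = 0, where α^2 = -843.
m_α(x) = x^2 + 843

α satisfies α^2 + 843 = 0, so x^2 + 843 annihilates α. Since d = -843 is squarefree and ≠ 1, it is not a perfect square in Q, so x^2 + 843 has no rational root and is therefore irreducible over Q (a degree-2 polynomial over a field is irreducible iff it has no root). Hence m_α(x) = x^2 + 843.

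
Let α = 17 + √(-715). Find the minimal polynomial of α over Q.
m_α(x) = x^2 - 34x + 1004

From α - 17 = √(-715), squaring gives (α - 17)^2 = -715, i.e. α^2 - 34α + 289 = -715, so α^2 - 34α + 1004 = 0. The discriminant of x^2 - 34x + 1004 is (-34)^2 - 4·(1004) = 1156 - 4016 = -2860, and 4·(-715) is not a perfect square in Q since -715 is squarefree and ≠ 1. Hence x^2 - 34x + 1004 is irreducible over Q and is the minimal polynomial of α.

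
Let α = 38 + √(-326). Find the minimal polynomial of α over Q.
m_α(x) = x^2 - 76x + 1770

From α - 38 = √(-326), squaring gives (α - 38)^2 = -326, i.e. α^2 - 76α + 1444 = -326, so α^2 - 76α + 1770 = 0. The discriminant of x^2 - 76x + 1770 is (-76)^2 - 4·(1770) = 5776 - 7080 = -1304, and 4·(-326) is not a perfect square in Q since -326 is squarefree and ≠ 1. Hence x^2 - 76x + 1770 is irreducible over Q and is the minimal polynomial of α.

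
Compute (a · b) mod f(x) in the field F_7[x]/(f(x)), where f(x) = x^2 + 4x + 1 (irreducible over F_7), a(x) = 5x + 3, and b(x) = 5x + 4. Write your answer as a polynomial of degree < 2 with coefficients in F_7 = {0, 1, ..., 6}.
a · b ≡ 5x + 1 (mod f(x))

Multiply in F_7[x]: a(x)·b(x) = (5x + 3)·(5x + 4) = 4x^2 + 5. This has degree ≥ 2, so divide by f(x) over F_7: 4x^2 + 5 = (4)·(x^2 + 4x + 1) + (5x + 1). Hence a·b ≡ 5x + 1 (mod f). (F_7[x]/(f) is a field with 7^2 = 49 elements since f is irreducible of degree 2.)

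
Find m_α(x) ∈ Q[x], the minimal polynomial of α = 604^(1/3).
m_α(x) = x^3 - 604

α satisfies α^3 = 604, so x^3 - 604 annihilates α. By the rational root test, a rational root p/q (in lowest terms) of x^3 - 604 would satisfy p^3 = 604 q^3, forcing q = 1 and p^3 = 604; but 604 is not a perfect cube, contradiction. A monic cubic over Q with no rational root is irreducible (any nontrivial factorization would include a linear factor). Hence x^3 - 604 is the minimal polynomial of α, and in particular [Q(α):Q] = 3.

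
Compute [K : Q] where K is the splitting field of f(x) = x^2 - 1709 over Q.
[K : Q] = 2

f(x) = x^2 - 1709 factors as (x - √1709)(x + √1709). The splitting field is K = Q(√1709). Since 1709 is squarefree and > 1, it is not a perfect square, so x^2 - 1709 is irreducible over Q and [Q(√1709) : Q] = 2. Hence [K : Q] = 2.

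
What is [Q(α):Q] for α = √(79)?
[Q(α):Q] = 2

[Q(α):Q] equals the degree of the minimal polynomial of α. Here α^2 = 79 and x^2 - 79 is irreducible (d = 79 is squarefree, ≠ 1, hence not a square), so deg(m_α) = 2. Thus [Q(α):Q] = 2.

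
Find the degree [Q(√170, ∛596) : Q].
[Q(√170, ∛596) : Q] = 6

Let L = Q(√170, ∛596). Since Q(√170) ⊂ L and [Q(√170):Q] = 2, the tower law gives 2 | [L:Q]. Likewise Q(∛596) ⊂ L with [Q(∛596):Q] = 3 (because 596 is not a perfect cube), so 3 | [L:Q]. As gcd(2,3) = 1, [L:Q] is divisible by 6. Conversely L is generated over Q by √170 and ∛596, so [L:Q] ≤ 2·3 = 6. Therefore [Q(√170, ∛596) : Q] = 6.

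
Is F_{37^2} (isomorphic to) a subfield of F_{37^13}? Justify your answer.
No: F_{37^2} is not a subfield of F_{37^13}

F_{p^m} embeds in F_{p^n} iff m | n. Here 2 ∤ 13 (since 13 = 6·2 + 1 with remainder 1 ≠ 0), so F_{37^2} is not a subfield of F_{37^13}. Equivalently: if it were, the tower law would give 2 = [F_{37^2}:F_37] dividing [F_{37^13}:F_37] = 13, contradiction.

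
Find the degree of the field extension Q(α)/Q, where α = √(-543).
[Q(α):Q] = 2

[Q(α):Q] equals the degree of the minimal polynomial of α. Here α^2 = -543 and x^2 + 543 is irreducible (d = -543 is squarefree, ≠ 1, hence not a square), so deg(m_α) = 2. Thus [Q(α):Q] = 2.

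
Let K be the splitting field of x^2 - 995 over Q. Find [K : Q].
[K : Q] = 2

f(x) = x^2 - 995 factors as (x - √995)(x + √995). The splitting field is K = Q(√995). Since 995 is squarefree and > 1, it is not a perfect square, so x^2 - 995 is irreducible over Q and [Q(√995) : Q] = 2. Hence [K : Q] = 2.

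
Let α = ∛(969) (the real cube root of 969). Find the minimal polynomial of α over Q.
m_α(x) = x^3 - 969

α satisfies α^3 = 969, so x^3 - 969 annihilates α. By the rational root test, a rational root p/q (in lowest terms) of x^3 - 969 would satisfy p^3 = 969 q^3, forcing q = 1 and p^3 = 969; but 969 is not a perfect cube, contradiction. A monic cubic over Q with no rational root is irreducible (any nontrivial factorization would include a linear factor). Hence x^3 - 969 is the minimal polynomial of α, and in particular [Q(α):Q] = 3.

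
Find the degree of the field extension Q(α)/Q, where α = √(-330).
[Q(α):Q] = 2

[Q(α):Q] equals the degree of the minimal polynomial of α. Here α^2 = -330 and x^2 + 330 is irreducible (d = -330 is squarefree, ≠ 1, hence not a square), so deg(m_α) = 2. Thus [Q(α):Q] = 2.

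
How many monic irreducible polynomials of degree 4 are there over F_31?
There are 230640 monic irreducible polynomials of degree 4 over F_31

Each element of F_{31^4} that lies in no proper subfield is a root of exactly one monic irreducible of degree 4 over F_31, and each such polynomial has 4 distinct roots in F_{31^4}. By Möbius inversion the count is N_31(4) = (1/4) Σ_{d|4} μ(4/d) · 31^d = (1/4)(μ(4)·31^1 + μ(2)·31^2 + μ(1)·31^4) = 922560/4 = 230640.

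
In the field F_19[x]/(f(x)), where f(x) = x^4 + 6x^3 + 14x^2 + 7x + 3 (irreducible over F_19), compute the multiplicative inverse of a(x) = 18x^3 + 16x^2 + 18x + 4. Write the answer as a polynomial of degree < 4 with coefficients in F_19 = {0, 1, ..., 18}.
a(x)^(-1) ≡ 8x^2 + 13x + 18 (mod f(x))

Since f is irreducible over F_19, F_19[x]/(f) is a field and a(x) ≠ 0 has an inverse. Apply the extended Euclidean algorithm to f(x) and a(x) in F_19[x]: f(x) = (18x + 16)·a(x) + (4x^2 + 8x + 15);  a(x) = (14x + 14)·(4x^2 + 8x + 15) + (3). The last nonzero remainder is the constant 3 = gcd(f, a) in F_19. Back-substituting through the division chain expresses 3 = s(x)·a(x) + t(x)·f(x) with s(x) ≡ 5x^2 + x + 16 (mod f), so (5x^2 + x + 16)·a(x) ≡ 3 (mod f). Multiplying by 3^(-1) ≡ 13 in F_19 gives a(x)^(-1) ≡ 13·(5x^2 + x + 16) ≡ 8x^2 + 13x + 18 (mod f). Check: (18x^3 + 16x^2 + 18x + 4)·(8x^2 + 13x + 18) = 11x^5 + x^4 + 11x^3 + 3x^2 + 15x + 15 ≡ 1 (mod x^4 + 6x^3 + 14x^2 + 7x + 3).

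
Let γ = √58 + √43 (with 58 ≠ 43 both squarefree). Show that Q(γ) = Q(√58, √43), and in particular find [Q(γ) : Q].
[Q(γ) : Q] = 4 (equivalently, Q(γ) = Q(√58, √43))

Obviously Q(γ) ⊆ Q(√58, √43), and [Q(√58, √43):Q] = 4 (since 58, 43 are distinct squarefree integers > 1 with 2494 not a perfect square). To show equality we compute the minimal polynomial of γ. From γ = √58 + √43: γ^2 = 58 + 2√(2494) + 43 = 101 + 2√(2494), so γ^2 - 101 = 2√(2494); squaring, (γ^2 - 101)^2 = 4·2494, i.e. γ^4 - 202γ^2 + 10201 - 9976 = 0, i.e. γ^4 - 202γ^2 + 225 = 0. So γ is a root of x^4 - 202x^2 + 225. This polynomial is irreducible over Q: it has no rational root (each ±√58 ± √43 is irrational), and any factorization into two quadratics over Q would force √(2494) ∈ Q (pairing opposite roots) or √58, √43 ∈ Q (other pairings), all impossible. Hence [Q(γ):Q] = 4 = [Q(√58, √43):Q], so Q(γ) = Q(√58, √43).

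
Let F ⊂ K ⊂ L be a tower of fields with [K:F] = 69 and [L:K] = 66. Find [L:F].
[L:F] = 4554

The tower law says that for any tower of field extensions F ⊂ K ⊂ L with finite degrees, [L:F] = [L:K] · [K:F]. Here this gives [L:F] = 66 · 69 = 4554.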